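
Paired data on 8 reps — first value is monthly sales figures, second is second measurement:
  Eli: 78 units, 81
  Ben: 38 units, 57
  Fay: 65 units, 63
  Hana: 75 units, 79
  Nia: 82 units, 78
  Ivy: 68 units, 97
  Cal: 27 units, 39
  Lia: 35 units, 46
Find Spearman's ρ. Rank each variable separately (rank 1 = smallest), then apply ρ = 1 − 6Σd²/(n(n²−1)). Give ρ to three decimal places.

0.786

Ranks of variable 1: 7, 3, 4, 6, 8, 5, 1, 2
Ranks of variable 2: 7, 3, 4, 6, 5, 8, 1, 2
d = r₁ − r₂: 0, 0, 0, 0, 3, -3, 0, 0
d²: 0, 0, 0, 0, 9, 9, 0, 0; Σd² = 18
ρ = 1 − 6·18/(8·63) = 1 − 108/504 = 0.786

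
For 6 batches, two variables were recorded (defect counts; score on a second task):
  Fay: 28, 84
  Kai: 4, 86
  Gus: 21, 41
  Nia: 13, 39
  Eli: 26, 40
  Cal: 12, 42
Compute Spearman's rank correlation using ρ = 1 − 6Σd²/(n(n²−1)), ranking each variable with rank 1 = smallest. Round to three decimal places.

-0.257

Ranks of variable 1: 6, 1, 4, 3, 5, 2
Ranks of variable 2: 5, 6, 3, 1, 2, 4
d = r₁ − r₂: 1, -5, 1, 2, 3, -2
d²: 1, 25, 1, 4, 9, 4; Σd² = 44
ρ = 1 − 6·44/(6·35) = 1 − 264/210 = -0.257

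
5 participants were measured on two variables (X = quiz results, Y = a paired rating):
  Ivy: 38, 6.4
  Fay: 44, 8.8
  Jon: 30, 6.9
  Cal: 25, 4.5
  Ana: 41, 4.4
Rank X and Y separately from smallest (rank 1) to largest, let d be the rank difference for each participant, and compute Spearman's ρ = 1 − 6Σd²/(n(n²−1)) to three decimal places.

0.300

Ranks of variable 1: 3, 5, 2, 1, 4
Ranks of variable 2: 3, 5, 4, 2, 1
d = r₁ − r₂: 0, 0, -2, -1, 3
d²: 0, 0, 4, 1, 9; Σd² = 14
ρ = 1 − 6·14/(5·24) = 1 − 84/120 = 0.300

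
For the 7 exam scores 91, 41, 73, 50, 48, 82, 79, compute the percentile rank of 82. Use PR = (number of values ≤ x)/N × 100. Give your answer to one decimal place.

N = 7.
Strictly below 82: 5. Equal to 82: 1.
PR = 6/7 × 100 = 85.7

85.7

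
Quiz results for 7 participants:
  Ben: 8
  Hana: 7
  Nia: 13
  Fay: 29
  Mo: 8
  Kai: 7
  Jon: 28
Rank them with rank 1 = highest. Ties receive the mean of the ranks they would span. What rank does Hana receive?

6.5

Sorted (descending): 29, 28, 13, 8, 8, 7, 7
The 2 values of 8 occupy positions 4–5 → average rank (4+5)/2 = 4.5.
The 2 values of 7 occupy positions 6–7 → average rank (6+7)/2 = 6.5.
Hana has value 7 → rank 6.5.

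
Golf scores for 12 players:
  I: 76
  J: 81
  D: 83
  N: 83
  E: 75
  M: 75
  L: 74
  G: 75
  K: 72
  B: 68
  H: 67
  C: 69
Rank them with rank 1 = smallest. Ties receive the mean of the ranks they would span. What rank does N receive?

Sorted (ascending): 67, 68, 69, 72, 74, 75, 75, 75, 76, 81, 83, 83
The 3 values of 75 occupy positions 6–8 → average rank 7.
The 2 values of 83 occupy positions 11–12 → average rank (11+12)/2 = 11.5.
N has value 83 → rank 11.5.

11.5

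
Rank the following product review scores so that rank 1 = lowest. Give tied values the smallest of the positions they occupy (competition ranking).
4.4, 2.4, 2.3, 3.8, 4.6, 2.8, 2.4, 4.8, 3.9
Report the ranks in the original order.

7, 2, 1, 5, 8, 4, 2, 9, 6

Sorted (ascending): 2.3, 2.4, 2.4, 2.8, 3.8, 3.9, 4.4, 4.6, 4.8
The 2 values of 2.4 occupy positions 2–3 → each gets rank 2.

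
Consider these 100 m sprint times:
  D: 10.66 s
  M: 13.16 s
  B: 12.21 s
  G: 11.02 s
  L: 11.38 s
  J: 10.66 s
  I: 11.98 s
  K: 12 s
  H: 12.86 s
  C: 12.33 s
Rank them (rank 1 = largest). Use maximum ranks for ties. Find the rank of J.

Sorted (descending): 13.16, 12.86, 12.33, 12.21, 12, 11.98, 11.38, 11.02, 10.66, 10.66
The 2 values of 10.66 occupy positions 9–10 → each gets rank 10.
J has value 10.66 s → rank 10.

10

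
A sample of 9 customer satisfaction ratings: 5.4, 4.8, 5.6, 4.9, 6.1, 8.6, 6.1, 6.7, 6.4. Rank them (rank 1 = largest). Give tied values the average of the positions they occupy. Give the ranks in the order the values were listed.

7, 9, 6, 8, 4.5, 1, 4.5, 2, 3

Sorted (descending): 8.6, 6.7, 6.4, 6.1, 6.1, 5.6, 5.4, 4.9, 4.8
The 2 values of 6.1 occupy positions 4–5 → average rank (4+5)/2 = 4.5.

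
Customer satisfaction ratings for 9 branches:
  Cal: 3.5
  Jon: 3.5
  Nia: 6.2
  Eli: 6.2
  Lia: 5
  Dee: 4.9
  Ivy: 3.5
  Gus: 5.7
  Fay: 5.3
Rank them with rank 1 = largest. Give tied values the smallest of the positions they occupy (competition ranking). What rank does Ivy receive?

Sorted (descending): 6.2, 6.2, 5.7, 5.3, 5, 4.9, 3.5, 3.5, 3.5
The 2 values of 6.2 occupy positions 1–2 → each gets rank 1.
The 3 values of 3.5 occupy positions 7–9 → each gets rank 7.
Ivy has value 3.5 → rank 7.

7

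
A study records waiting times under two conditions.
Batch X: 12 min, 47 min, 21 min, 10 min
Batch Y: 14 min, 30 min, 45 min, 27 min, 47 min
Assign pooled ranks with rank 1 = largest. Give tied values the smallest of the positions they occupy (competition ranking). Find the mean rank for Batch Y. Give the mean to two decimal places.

Sorted (descending): 47, 47, 45, 30, 27, 21, 14, 12, 10
The 2 values of 47 occupy positions 1–2 → each gets rank 1.
Batch Y values → pooled ranks: 14→7, 30→4, 45→3, 27→5, 47→1
Mean rank = (7 + 4 + 3 + 5 + 1) / 5 = 4.00

4.00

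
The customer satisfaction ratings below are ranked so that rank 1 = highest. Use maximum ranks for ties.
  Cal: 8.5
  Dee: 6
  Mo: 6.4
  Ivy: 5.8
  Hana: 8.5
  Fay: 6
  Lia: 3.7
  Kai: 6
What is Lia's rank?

Sorted (descending): 8.5, 8.5, 6.4, 6, 6, 6, 5.8, 3.7
The 2 values of 8.5 occupy positions 1–2 → each gets rank 2.
The 3 values of 6 occupy positions 4–6 → each gets rank 6.
Lia has value 3.7 → rank 8.

8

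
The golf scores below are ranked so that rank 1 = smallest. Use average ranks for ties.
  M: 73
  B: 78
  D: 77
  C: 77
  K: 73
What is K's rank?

1.5

Sorted (ascending): 73, 73, 77, 77, 78
The 2 values of 73 occupy positions 1–2 → average rank (1+2)/2 = 1.5.
The 2 values of 77 occupy positions 3–4 → average rank (3+4)/2 = 3.5.
K has value 73 → rank 1.5.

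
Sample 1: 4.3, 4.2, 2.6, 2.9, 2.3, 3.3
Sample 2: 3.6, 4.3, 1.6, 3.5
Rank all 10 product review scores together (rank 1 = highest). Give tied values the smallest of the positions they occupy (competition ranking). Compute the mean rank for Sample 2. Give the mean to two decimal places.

5.00

Sorted (descending): 4.3, 4.3, 4.2, 3.6, 3.5, 3.3, 2.9, 2.6, 2.3, 1.6
The 2 values of 4.3 occupy positions 1–2 → each gets rank 1.
Sample 2 values → pooled ranks: 3.6→4, 4.3→1, 1.6→10, 3.5→5
Mean rank = (4 + 1 + 10 + 5) / 4 = 5.00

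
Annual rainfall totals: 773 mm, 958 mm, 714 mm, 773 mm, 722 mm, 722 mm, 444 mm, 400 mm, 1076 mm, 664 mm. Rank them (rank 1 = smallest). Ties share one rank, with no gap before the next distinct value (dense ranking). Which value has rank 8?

1076

Sorted (ascending): 400, 444, 664, 714, 722, 722, 773, 773, 958, 1076
The 2 values of 722 share dense rank 5.
The 2 values of 773 share dense rank 6.
Remaining distinct values take the next consecutive integers.
Rank 8 → value 1076.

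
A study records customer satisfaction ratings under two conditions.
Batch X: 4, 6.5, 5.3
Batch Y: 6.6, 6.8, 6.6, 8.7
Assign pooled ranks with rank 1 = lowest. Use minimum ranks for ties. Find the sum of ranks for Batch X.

6

Sorted (ascending): 4, 5.3, 6.5, 6.6, 6.6, 6.8, 8.7
The 2 values of 6.6 occupy positions 4–5 → each gets rank 4.
Batch X values → pooled ranks: 4→1, 6.5→3, 5.3→2
Rank sum = 1 + 3 + 2 = 6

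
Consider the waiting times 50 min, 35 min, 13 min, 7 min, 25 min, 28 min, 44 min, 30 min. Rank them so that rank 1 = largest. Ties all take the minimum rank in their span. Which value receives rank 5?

Sorted (descending): 50, 44, 35, 30, 28, 25, 13, 7
No ties — each value takes its position as its rank.
Rank 5 → value 28.

28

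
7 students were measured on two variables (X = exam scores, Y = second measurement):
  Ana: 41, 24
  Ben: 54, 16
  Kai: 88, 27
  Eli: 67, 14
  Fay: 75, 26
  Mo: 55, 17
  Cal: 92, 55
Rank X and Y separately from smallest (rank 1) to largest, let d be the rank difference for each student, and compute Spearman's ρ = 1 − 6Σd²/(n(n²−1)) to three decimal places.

0.679

Ranks of variable 1: 1, 2, 6, 4, 5, 3, 7
Ranks of variable 2: 4, 2, 6, 1, 5, 3, 7
d = r₁ − r₂: -3, 0, 0, 3, 0, 0, 0
d²: 9, 0, 0, 9, 0, 0, 0; Σd² = 18
ρ = 1 − 6·18/(7·48) = 1 − 108/336 = 0.679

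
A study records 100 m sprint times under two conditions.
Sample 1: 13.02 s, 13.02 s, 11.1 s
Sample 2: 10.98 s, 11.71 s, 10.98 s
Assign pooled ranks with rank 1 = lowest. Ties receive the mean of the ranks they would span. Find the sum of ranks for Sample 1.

Sorted (ascending): 10.98, 10.98, 11.1, 11.71, 13.02, 13.02
The 2 values of 10.98 occupy positions 1–2 → average rank (1+2)/2 = 1.5.
The 2 values of 13.02 occupy positions 5–6 → average rank (5+6)/2 = 5.5.
Sample 1 values → pooled ranks: 13.02→5.5, 13.02→5.5, 11.1→3
Rank sum = 5.5 + 5.5 + 3 = 14

14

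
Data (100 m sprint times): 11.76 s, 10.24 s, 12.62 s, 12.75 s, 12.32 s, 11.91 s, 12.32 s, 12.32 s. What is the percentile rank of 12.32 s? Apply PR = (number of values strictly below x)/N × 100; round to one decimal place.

37.5

N = 8.
Strictly below 12.32: 3. Equal to 12.32: 3.
PR = 3/8 × 100 = 37.5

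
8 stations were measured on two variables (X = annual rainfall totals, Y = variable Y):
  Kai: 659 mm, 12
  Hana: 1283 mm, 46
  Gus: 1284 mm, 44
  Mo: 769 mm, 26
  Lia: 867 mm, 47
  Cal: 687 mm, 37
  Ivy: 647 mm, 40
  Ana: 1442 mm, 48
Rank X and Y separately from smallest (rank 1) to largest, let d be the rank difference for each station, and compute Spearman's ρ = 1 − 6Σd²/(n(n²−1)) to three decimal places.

Ranks of variable 1: 2, 6, 7, 4, 5, 3, 1, 8
Ranks of variable 2: 1, 6, 5, 2, 7, 3, 4, 8
d = r₁ − r₂: 1, 0, 2, 2, -2, 0, -3, 0
d²: 1, 0, 4, 4, 4, 0, 9, 0; Σd² = 22
ρ = 1 − 6·22/(8·63) = 1 − 132/504 = 0.738

0.738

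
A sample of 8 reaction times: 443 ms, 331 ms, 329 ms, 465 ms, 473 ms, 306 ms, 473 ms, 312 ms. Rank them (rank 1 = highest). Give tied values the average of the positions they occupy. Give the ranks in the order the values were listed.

Sorted (descending): 473, 473, 465, 443, 331, 329, 312, 306
The 2 values of 473 occupy positions 1–2 → average rank (1+2)/2 = 1.5.

4, 5, 6, 3, 1.5, 8, 1.5, 7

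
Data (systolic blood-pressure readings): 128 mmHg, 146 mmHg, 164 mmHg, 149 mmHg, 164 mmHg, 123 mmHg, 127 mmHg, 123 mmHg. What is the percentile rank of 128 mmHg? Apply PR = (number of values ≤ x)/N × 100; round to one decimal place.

50.0

N = 8.
Strictly below 128: 3. Equal to 128: 1.
PR = 4/8 × 100 = 50.0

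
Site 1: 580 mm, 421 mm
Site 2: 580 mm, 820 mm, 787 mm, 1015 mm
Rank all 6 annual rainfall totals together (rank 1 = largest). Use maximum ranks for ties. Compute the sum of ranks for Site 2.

Sorted (descending): 1015, 820, 787, 580, 580, 421
The 2 values of 580 occupy positions 4–5 → each gets rank 5.
Site 2 values → pooled ranks: 580→5, 820→2, 787→3, 1015→1
Rank sum = 5 + 2 + 3 + 1 = 11

11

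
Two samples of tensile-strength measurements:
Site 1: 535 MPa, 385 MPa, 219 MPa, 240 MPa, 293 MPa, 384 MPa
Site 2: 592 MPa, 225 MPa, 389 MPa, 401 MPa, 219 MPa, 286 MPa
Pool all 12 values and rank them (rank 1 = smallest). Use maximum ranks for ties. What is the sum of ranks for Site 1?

38

Sorted (ascending): 219, 219, 225, 240, 286, 293, 384, 385, 389, 401, 535, 592
The 2 values of 219 occupy positions 1–2 → each gets rank 2.
Site 1 values → pooled ranks: 535→11, 385→8, 219→2, 240→4, 293→6, 384→7
Rank sum = 11 + 8 + 2 + 4 + 6 + 7 = 38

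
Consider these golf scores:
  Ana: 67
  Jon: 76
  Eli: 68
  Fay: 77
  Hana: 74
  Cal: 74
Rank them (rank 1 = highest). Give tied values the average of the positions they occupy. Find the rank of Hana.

Sorted (descending): 77, 76, 74, 74, 68, 67
The 2 values of 74 occupy positions 3–4 → average rank (3+4)/2 = 3.5.
Hana has value 74 → rank 3.5.

3.5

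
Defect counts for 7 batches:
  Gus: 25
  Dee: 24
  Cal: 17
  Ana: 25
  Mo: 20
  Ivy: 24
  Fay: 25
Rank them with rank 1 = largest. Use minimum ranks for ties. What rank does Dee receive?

Sorted (descending): 25, 25, 25, 24, 24, 20, 17
The 3 values of 25 occupy positions 1–3 → each gets rank 1.
The 2 values of 24 occupy positions 4–5 → each gets rank 4.
Dee has value 24 → rank 4.

4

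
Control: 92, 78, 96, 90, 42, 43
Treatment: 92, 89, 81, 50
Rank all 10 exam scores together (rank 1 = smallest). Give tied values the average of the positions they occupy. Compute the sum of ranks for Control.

32.5

Sorted (ascending): 42, 43, 50, 78, 81, 89, 90, 92, 92, 96
The 2 values of 92 occupy positions 8–9 → average rank (8+9)/2 = 8.5.
Control values → pooled ranks: 92→8.5, 78→4, 96→10, 90→7, 42→1, 43→2
Rank sum = 8.5 + 4 + 10 + 7 + 1 + 2 = 32.5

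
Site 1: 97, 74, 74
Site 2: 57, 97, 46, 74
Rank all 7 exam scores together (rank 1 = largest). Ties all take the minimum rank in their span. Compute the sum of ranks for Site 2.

Sorted (descending): 97, 97, 74, 74, 74, 57, 46
The 2 values of 97 occupy positions 1–2 → each gets rank 1.
The 3 values of 74 occupy positions 3–5 → each gets rank 3.
Site 2 values → pooled ranks: 57→6, 97→1, 46→7, 74→3
Rank sum = 6 + 1 + 7 + 3 = 17

17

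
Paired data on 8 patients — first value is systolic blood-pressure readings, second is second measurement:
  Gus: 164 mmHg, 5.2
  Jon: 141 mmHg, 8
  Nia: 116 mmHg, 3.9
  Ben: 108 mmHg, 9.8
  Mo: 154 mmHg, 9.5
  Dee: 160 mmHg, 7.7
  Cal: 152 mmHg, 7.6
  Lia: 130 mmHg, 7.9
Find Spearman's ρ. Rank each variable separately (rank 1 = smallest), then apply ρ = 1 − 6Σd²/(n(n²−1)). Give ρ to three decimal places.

-0.286

Ranks of variable 1: 8, 4, 2, 1, 6, 7, 5, 3
Ranks of variable 2: 2, 6, 1, 8, 7, 4, 3, 5
d = r₁ − r₂: 6, -2, 1, -7, -1, 3, 2, -2
d²: 36, 4, 1, 49, 1, 9, 4, 4; Σd² = 108
ρ = 1 − 6·108/(8·63) = 1 − 648/504 = -0.286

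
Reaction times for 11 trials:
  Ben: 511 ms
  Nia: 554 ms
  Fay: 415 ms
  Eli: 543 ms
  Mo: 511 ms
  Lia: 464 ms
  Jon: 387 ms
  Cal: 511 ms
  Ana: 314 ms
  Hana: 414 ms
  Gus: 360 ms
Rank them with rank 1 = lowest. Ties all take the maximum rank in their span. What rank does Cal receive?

Sorted (ascending): 314, 360, 387, 414, 415, 464, 511, 511, 511, 543, 554
The 3 values of 511 occupy positions 7–9 → each gets rank 9.
Cal has value 511 ms → rank 9.

9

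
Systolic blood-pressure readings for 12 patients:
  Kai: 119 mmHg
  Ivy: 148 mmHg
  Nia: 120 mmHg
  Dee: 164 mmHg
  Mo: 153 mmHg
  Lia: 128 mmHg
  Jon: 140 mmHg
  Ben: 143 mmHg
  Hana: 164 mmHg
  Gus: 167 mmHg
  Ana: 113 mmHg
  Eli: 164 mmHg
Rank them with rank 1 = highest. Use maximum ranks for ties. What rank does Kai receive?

Sorted (descending): 167, 164, 164, 164, 153, 148, 143, 140, 128, 120, 119, 113
The 3 values of 164 occupy positions 2–4 → each gets rank 4.
Kai has value 119 mmHg → rank 11.

11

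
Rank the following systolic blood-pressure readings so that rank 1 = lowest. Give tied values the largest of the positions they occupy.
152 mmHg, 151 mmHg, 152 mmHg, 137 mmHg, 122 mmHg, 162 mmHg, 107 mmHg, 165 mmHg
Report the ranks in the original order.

6, 4, 6, 3, 2, 7, 1, 8

Sorted (ascending): 107, 122, 137, 151, 152, 152, 162, 165
The 2 values of 152 occupy positions 5–6 → each gets rank 6.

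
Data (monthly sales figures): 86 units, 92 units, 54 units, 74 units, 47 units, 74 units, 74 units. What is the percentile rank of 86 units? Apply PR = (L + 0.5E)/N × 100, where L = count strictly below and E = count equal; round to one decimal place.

78.6

N = 7.
Strictly below 86: 5. Equal to 86: 1.
PR = (5 + 0.5·1)/7 × 100 = 78.6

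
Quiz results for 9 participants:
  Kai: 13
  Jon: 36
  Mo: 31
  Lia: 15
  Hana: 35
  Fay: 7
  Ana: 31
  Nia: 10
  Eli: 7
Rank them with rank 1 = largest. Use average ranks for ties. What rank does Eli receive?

8.5

Sorted (descending): 36, 35, 31, 31, 15, 13, 10, 7, 7
The 2 values of 31 occupy positions 3–4 → average rank (3+4)/2 = 3.5.
The 2 values of 7 occupy positions 8–9 → average rank (8+9)/2 = 8.5.
Eli has value 7 → rank 8.5.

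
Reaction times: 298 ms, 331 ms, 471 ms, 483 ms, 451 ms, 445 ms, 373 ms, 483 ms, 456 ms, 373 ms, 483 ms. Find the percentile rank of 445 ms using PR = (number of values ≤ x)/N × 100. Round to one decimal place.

N = 11.
Strictly below 445: 4. Equal to 445: 1.
PR = 5/11 × 100 = 45.5

45.5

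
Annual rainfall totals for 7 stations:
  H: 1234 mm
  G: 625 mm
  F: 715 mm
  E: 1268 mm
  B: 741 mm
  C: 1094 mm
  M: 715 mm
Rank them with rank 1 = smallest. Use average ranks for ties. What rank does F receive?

2.5

Sorted (ascending): 625, 715, 715, 741, 1094, 1234, 1268
The 2 values of 715 occupy positions 2–3 → average rank (2+3)/2 = 2.5.
F has value 715 mm → rank 2.5.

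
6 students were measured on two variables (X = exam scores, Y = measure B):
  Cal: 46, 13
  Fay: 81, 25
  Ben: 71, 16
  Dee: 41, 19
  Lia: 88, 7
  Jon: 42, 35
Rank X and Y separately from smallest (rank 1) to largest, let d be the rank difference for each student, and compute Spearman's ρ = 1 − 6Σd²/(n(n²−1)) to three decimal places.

Ranks of variable 1: 3, 5, 4, 1, 6, 2
Ranks of variable 2: 2, 5, 3, 4, 1, 6
d = r₁ − r₂: 1, 0, 1, -3, 5, -4
d²: 1, 0, 1, 9, 25, 16; Σd² = 52
ρ = 1 − 6·52/(6·35) = 1 − 312/210 = -0.486

-0.486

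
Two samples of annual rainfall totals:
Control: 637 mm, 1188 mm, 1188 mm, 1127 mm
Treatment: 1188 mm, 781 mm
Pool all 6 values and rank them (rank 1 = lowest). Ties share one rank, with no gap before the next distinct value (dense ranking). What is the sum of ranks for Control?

Sorted (ascending): 637, 781, 1127, 1188, 1188, 1188
The 3 values of 1188 share dense rank 4.
Remaining distinct values take the next consecutive integers.
Control values → pooled ranks: 637→1, 1188→4, 1188→4, 1127→3
Rank sum = 1 + 4 + 4 + 3 = 12

12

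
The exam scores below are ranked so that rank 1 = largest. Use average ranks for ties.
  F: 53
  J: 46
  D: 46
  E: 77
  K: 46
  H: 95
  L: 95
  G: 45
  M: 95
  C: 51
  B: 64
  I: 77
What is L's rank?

2

Sorted (descending): 95, 95, 95, 77, 77, 64, 53, 51, 46, 46, 46, 45
The 3 values of 95 occupy positions 1–3 → average rank 2.
The 2 values of 77 occupy positions 4–5 → average rank (4+5)/2 = 4.5.
The 3 values of 46 occupy positions 9–11 → average rank 10.
L has value 95 → rank 2.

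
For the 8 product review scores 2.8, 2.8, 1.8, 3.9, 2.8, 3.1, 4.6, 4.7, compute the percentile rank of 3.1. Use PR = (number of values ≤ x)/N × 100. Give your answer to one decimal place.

N = 8.
Strictly below 3.1: 4. Equal to 3.1: 1.
PR = 5/8 × 100 = 62.5

62.5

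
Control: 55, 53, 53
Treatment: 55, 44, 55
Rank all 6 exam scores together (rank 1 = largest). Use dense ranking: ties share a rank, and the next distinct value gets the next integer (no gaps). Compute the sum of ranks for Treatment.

Sorted (descending): 55, 55, 55, 53, 53, 44
The 3 values of 55 share dense rank 1.
The 2 values of 53 share dense rank 2.
Remaining distinct values take the next consecutive integers.
Treatment values → pooled ranks: 55→1, 44→3, 55→1
Rank sum = 1 + 3 + 1 = 5

5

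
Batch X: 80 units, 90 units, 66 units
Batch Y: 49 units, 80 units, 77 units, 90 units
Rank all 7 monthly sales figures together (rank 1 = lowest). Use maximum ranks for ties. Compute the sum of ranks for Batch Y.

Sorted (ascending): 49, 66, 77, 80, 80, 90, 90
The 2 values of 80 occupy positions 4–5 → each gets rank 5.
The 2 values of 90 occupy positions 6–7 → each gets rank 7.
Batch Y values → pooled ranks: 49→1, 80→5, 77→3, 90→7
Rank sum = 1 + 5 + 3 + 7 = 16

16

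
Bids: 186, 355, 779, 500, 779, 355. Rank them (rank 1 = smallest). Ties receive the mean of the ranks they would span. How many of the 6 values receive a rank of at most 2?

1

Sorted (ascending): 186, 355, 355, 500, 779, 779
The 2 values of 355 occupy positions 2–3 → average rank (2+3)/2 = 2.5.
The 2 values of 779 occupy positions 5–6 → average rank (5+6)/2 = 5.5.
Ranks ≤ 2: {1} → 1 value.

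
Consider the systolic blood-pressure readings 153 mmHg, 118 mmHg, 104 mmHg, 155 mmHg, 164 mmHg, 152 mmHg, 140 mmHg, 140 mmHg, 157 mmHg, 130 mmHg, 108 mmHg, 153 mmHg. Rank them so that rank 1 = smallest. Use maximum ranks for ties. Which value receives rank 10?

155

Sorted (ascending): 104, 108, 118, 130, 140, 140, 152, 153, 153, 155, 157, 164
The 2 values of 140 occupy positions 5–6 → each gets rank 6.
The 2 values of 153 occupy positions 8–9 → each gets rank 9.
Rank 10 → value 155.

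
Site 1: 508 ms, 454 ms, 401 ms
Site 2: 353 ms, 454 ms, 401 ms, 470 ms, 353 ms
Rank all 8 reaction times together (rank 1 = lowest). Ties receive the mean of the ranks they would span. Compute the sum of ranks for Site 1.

Sorted (ascending): 353, 353, 401, 401, 454, 454, 470, 508
The 2 values of 353 occupy positions 1–2 → average rank (1+2)/2 = 1.5.
The 2 values of 401 occupy positions 3–4 → average rank (3+4)/2 = 3.5.
The 2 values of 454 occupy positions 5–6 → average rank (5+6)/2 = 5.5.
Site 1 values → pooled ranks: 508→8, 454→5.5, 401→3.5
Rank sum = 8 + 5.5 + 3.5 = 17

17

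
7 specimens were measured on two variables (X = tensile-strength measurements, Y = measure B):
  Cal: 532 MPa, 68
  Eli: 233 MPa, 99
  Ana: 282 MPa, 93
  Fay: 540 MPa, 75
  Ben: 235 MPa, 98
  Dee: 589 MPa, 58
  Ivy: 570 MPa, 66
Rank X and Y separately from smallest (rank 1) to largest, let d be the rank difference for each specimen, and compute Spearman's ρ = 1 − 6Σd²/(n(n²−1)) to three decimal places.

-0.964

Ranks of variable 1: 4, 1, 3, 5, 2, 7, 6
Ranks of variable 2: 3, 7, 5, 4, 6, 1, 2
d = r₁ − r₂: 1, -6, -2, 1, -4, 6, 4
d²: 1, 36, 4, 1, 16, 36, 16; Σd² = 110
ρ = 1 − 6·110/(7·48) = 1 − 660/336 = -0.964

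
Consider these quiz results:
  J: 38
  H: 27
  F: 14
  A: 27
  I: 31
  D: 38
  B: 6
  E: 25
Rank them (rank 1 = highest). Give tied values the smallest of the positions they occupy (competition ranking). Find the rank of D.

1

Sorted (descending): 38, 38, 31, 27, 27, 25, 14, 6
The 2 values of 38 occupy positions 1–2 → each gets rank 1.
The 2 values of 27 occupy positions 4–5 → each gets rank 4.
D has value 38 → rank 1.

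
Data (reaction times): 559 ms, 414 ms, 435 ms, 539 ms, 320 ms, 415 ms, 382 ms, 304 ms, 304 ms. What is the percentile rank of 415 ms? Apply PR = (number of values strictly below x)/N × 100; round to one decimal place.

N = 9.
Strictly below 415: 5. Equal to 415: 1.
PR = 5/9 × 100 = 55.6

55.6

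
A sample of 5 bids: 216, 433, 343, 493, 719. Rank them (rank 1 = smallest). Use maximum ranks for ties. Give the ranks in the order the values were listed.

1, 3, 2, 4, 5

Sorted (ascending): 216, 343, 433, 493, 719
No ties — each value takes its position as its rank.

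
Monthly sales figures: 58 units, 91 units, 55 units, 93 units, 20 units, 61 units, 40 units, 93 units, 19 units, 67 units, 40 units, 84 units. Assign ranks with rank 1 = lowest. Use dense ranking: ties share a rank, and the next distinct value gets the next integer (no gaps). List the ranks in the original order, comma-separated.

Sorted (ascending): 19, 20, 40, 40, 55, 58, 61, 67, 84, 91, 93, 93
The 2 values of 40 share dense rank 3.
The 2 values of 93 share dense rank 10.
Remaining distinct values take the next consecutive integers.

5, 9, 4, 10, 2, 6, 3, 10, 1, 7, 3, 8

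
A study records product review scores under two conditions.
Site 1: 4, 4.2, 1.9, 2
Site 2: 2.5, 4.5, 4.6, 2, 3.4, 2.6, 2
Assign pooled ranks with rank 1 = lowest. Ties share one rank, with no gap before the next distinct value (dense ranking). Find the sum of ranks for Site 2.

33

Sorted (ascending): 1.9, 2, 2, 2, 2.5, 2.6, 3.4, 4, 4.2, 4.5, 4.6
The 3 values of 2 share dense rank 2.
Remaining distinct values take the next consecutive integers.
Site 2 values → pooled ranks: 2.5→3, 4.5→8, 4.6→9, 2→2, 3.4→5, 2.6→4, 2→2
Rank sum = 3 + 8 + 9 + 2 + 5 + 4 + 2 = 33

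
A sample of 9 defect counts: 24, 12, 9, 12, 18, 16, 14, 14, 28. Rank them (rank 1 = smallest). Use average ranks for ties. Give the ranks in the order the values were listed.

8, 2.5, 1, 2.5, 7, 6, 4.5, 4.5, 9

Sorted (ascending): 9, 12, 12, 14, 14, 16, 18, 24, 28
The 2 values of 12 occupy positions 2–3 → average rank (2+3)/2 = 2.5.
The 2 values of 14 occupy positions 4–5 → average rank (4+5)/2 = 4.5.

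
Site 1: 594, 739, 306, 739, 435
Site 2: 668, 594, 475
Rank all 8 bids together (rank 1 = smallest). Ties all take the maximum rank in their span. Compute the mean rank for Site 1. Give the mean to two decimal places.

Sorted (ascending): 306, 435, 475, 594, 594, 668, 739, 739
The 2 values of 594 occupy positions 4–5 → each gets rank 5.
The 2 values of 739 occupy positions 7–8 → each gets rank 8.
Site 1 values → pooled ranks: 594→5, 739→8, 306→1, 739→8, 435→2
Mean rank = (5 + 8 + 1 + 8 + 2) / 5 = 4.80

4.80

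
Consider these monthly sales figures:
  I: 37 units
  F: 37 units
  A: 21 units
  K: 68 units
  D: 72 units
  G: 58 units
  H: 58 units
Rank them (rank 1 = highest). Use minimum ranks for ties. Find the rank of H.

3

Sorted (descending): 72, 68, 58, 58, 37, 37, 21
The 2 values of 58 occupy positions 3–4 → each gets rank 3.
The 2 values of 37 occupy positions 5–6 → each gets rank 5.
H has value 58 units → rank 3.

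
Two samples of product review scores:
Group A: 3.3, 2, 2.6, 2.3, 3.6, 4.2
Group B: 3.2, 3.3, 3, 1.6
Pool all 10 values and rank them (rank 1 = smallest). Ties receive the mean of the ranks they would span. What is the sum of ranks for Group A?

Sorted (ascending): 1.6, 2, 2.3, 2.6, 3, 3.2, 3.3, 3.3, 3.6, 4.2
The 2 values of 3.3 occupy positions 7–8 → average rank (7+8)/2 = 7.5.
Group A values → pooled ranks: 3.3→7.5, 2→2, 2.6→4, 2.3→3, 3.6→9, 4.2→10
Rank sum = 7.5 + 2 + 4 + 3 + 9 + 10 = 35.5

35.5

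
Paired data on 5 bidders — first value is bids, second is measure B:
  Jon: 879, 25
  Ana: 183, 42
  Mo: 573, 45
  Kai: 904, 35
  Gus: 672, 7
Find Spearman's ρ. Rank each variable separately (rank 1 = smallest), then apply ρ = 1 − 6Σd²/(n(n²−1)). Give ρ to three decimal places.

-0.500

Ranks of variable 1: 4, 1, 2, 5, 3
Ranks of variable 2: 2, 4, 5, 3, 1
d = r₁ − r₂: 2, -3, -3, 2, 2
d²: 4, 9, 9, 4, 4; Σd² = 30
ρ = 1 − 6·30/(5·24) = 1 − 180/120 = -0.500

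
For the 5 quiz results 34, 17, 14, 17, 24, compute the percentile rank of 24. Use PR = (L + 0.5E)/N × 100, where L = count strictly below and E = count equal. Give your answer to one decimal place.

70.0

N = 5.
Strictly below 24: 3. Equal to 24: 1.
PR = (3 + 0.5·1)/5 × 100 = 70.0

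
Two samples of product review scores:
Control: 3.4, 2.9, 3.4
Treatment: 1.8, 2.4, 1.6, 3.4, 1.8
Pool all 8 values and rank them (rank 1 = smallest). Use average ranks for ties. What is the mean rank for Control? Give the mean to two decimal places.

6.33

Sorted (ascending): 1.6, 1.8, 1.8, 2.4, 2.9, 3.4, 3.4, 3.4
The 2 values of 1.8 occupy positions 2–3 → average rank (2+3)/2 = 2.5.
The 3 values of 3.4 occupy positions 6–8 → average rank 7.
Control values → pooled ranks: 3.4→7, 2.9→5, 3.4→7
Mean rank = (7 + 5 + 7) / 3 = 6.33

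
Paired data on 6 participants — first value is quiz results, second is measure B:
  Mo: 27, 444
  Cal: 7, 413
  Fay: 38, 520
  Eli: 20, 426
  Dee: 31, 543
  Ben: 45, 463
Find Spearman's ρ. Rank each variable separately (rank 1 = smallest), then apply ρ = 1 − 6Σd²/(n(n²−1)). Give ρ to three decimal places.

0.771

Ranks of variable 1: 3, 1, 5, 2, 4, 6
Ranks of variable 2: 3, 1, 5, 2, 6, 4
d = r₁ − r₂: 0, 0, 0, 0, -2, 2
d²: 0, 0, 0, 0, 4, 4; Σd² = 8
ρ = 1 − 6·8/(6·35) = 1 − 48/210 = 0.771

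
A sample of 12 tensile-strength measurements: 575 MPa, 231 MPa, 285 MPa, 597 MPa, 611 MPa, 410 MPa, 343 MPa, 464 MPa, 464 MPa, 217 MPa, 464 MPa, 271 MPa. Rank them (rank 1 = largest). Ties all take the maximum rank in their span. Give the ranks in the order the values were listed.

Sorted (descending): 611, 597, 575, 464, 464, 464, 410, 343, 285, 271, 231, 217
The 3 values of 464 occupy positions 4–6 → each gets rank 6.

3, 11, 9, 2, 1, 7, 8, 6, 6, 12, 6, 10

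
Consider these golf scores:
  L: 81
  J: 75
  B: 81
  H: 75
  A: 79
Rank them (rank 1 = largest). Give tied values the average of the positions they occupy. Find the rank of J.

Sorted (descending): 81, 81, 79, 75, 75
The 2 values of 81 occupy positions 1–2 → average rank (1+2)/2 = 1.5.
The 2 values of 75 occupy positions 4–5 → average rank (4+5)/2 = 4.5.
J has value 75 → rank 4.5.

4.5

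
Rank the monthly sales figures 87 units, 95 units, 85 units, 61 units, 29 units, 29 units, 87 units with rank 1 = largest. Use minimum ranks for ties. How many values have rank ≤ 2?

3

Sorted (descending): 95, 87, 87, 85, 61, 29, 29
The 2 values of 87 occupy positions 2–3 → each gets rank 2.
The 2 values of 29 occupy positions 6–7 → each gets rank 6.
Ranks ≤ 2: {1, 2, 2} → 3 values.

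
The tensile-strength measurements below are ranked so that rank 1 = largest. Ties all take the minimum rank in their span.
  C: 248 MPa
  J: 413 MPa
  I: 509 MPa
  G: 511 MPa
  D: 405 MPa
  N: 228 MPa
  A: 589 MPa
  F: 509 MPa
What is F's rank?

3

Sorted (descending): 589, 511, 509, 509, 413, 405, 248, 228
The 2 values of 509 occupy positions 3–4 → each gets rank 3.
F has value 509 MPa → rank 3.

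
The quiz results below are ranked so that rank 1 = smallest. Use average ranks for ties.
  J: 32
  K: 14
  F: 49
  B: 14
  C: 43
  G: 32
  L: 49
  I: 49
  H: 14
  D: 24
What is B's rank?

Sorted (ascending): 14, 14, 14, 24, 32, 32, 43, 49, 49, 49
The 3 values of 14 occupy positions 1–3 → average rank 2.
The 2 values of 32 occupy positions 5–6 → average rank (5+6)/2 = 5.5.
The 3 values of 49 occupy positions 8–10 → average rank 9.
B has value 14 → rank 2.

2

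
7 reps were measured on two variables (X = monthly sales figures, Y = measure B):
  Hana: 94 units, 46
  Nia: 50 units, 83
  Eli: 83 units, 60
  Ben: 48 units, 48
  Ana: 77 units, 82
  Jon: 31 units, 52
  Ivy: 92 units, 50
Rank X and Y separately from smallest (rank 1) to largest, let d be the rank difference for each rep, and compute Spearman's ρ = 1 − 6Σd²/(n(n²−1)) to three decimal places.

-0.321

Ranks of variable 1: 7, 3, 5, 2, 4, 1, 6
Ranks of variable 2: 1, 7, 5, 2, 6, 4, 3
d = r₁ − r₂: 6, -4, 0, 0, -2, -3, 3
d²: 36, 16, 0, 0, 4, 9, 9; Σd² = 74
ρ = 1 − 6·74/(7·48) = 1 − 444/336 = -0.321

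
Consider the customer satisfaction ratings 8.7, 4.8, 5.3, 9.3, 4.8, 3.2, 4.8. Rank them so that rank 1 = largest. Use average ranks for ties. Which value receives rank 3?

Sorted (descending): 9.3, 8.7, 5.3, 4.8, 4.8, 4.8, 3.2
The 3 values of 4.8 occupy positions 4–6 → average rank 5.
Rank 3 → value 5.3.

5.3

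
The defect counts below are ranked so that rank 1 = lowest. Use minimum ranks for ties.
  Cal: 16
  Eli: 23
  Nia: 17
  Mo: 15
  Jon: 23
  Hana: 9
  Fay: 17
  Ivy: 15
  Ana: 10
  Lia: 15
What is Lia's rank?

Sorted (ascending): 9, 10, 15, 15, 15, 16, 17, 17, 23, 23
The 3 values of 15 occupy positions 3–5 → each gets rank 3.
The 2 values of 17 occupy positions 7–8 → each gets rank 7.
The 2 values of 23 occupy positions 9–10 → each gets rank 9.
Lia has value 15 → rank 3.

3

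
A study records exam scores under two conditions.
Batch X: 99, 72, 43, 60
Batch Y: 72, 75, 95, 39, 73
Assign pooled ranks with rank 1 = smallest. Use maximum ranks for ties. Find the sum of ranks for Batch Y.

27

Sorted (ascending): 39, 43, 60, 72, 72, 73, 75, 95, 99
The 2 values of 72 occupy positions 4–5 → each gets rank 5.
Batch Y values → pooled ranks: 72→5, 75→7, 95→8, 39→1, 73→6
Rank sum = 5 + 7 + 8 + 1 + 6 = 27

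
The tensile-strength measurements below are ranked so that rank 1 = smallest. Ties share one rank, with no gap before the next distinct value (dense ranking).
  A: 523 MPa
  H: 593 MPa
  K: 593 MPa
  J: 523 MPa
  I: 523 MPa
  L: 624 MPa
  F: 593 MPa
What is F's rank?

Sorted (ascending): 523, 523, 523, 593, 593, 593, 624
The 3 values of 523 share dense rank 1.
The 3 values of 593 share dense rank 2.
Remaining distinct values take the next consecutive integers.
F has value 593 MPa → rank 2.

2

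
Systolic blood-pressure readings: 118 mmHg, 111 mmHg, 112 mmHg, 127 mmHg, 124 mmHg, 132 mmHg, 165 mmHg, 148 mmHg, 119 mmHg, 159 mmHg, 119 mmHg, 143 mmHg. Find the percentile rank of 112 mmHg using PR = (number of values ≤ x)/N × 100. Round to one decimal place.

16.7

N = 12.
Strictly below 112: 1. Equal to 112: 1.
PR = 2/12 × 100 = 16.7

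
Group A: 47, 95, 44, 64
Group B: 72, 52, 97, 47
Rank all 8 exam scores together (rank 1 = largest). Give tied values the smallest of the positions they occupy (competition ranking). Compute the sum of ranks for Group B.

Sorted (descending): 97, 95, 72, 64, 52, 47, 47, 44
The 2 values of 47 occupy positions 6–7 → each gets rank 6.
Group B values → pooled ranks: 72→3, 52→5, 97→1, 47→6
Rank sum = 3 + 5 + 1 + 6 = 15

15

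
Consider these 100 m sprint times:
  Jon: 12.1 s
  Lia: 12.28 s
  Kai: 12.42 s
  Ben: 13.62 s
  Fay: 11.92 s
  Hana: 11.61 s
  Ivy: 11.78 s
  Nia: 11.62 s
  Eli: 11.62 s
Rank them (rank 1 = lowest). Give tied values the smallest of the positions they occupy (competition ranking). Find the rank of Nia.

Sorted (ascending): 11.61, 11.62, 11.62, 11.78, 11.92, 12.1, 12.28, 12.42, 13.62
The 2 values of 11.62 occupy positions 2–3 → each gets rank 2.
Nia has value 11.62 s → rank 2.

2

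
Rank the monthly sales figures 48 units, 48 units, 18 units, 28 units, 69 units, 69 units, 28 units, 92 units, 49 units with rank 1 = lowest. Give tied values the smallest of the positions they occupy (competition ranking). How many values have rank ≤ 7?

8

Sorted (ascending): 18, 28, 28, 48, 48, 49, 69, 69, 92
The 2 values of 28 occupy positions 2–3 → each gets rank 2.
The 2 values of 48 occupy positions 4–5 → each gets rank 4.
The 2 values of 69 occupy positions 7–8 → each gets rank 7.
Ranks ≤ 7: {1, 2, 2, 4, 4, 6, 7, 7} → 8 values.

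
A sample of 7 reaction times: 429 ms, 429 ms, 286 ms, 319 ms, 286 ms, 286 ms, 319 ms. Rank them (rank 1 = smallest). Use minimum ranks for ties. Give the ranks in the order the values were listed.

6, 6, 1, 4, 1, 1, 4

Sorted (ascending): 286, 286, 286, 319, 319, 429, 429
The 3 values of 286 occupy positions 1–3 → each gets rank 1.
The 2 values of 319 occupy positions 4–5 → each gets rank 4.
The 2 values of 429 occupy positions 6–7 → each gets rank 6.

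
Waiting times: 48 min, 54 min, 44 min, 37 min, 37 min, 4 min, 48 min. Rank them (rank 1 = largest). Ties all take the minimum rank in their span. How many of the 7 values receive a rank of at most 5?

6

Sorted (descending): 54, 48, 48, 44, 37, 37, 4
The 2 values of 48 occupy positions 2–3 → each gets rank 2.
The 2 values of 37 occupy positions 5–6 → each gets rank 5.
Ranks ≤ 5: {1, 2, 2, 4, 5, 5} → 6 values.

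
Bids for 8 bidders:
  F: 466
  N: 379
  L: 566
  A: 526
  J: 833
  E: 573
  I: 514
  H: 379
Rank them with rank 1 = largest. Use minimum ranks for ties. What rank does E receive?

2

Sorted (descending): 833, 573, 566, 526, 514, 466, 379, 379
The 2 values of 379 occupy positions 7–8 → each gets rank 7.
E has value 573 → rank 2.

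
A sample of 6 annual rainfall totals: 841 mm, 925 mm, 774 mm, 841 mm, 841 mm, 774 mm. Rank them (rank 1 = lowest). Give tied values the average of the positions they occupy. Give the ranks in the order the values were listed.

4, 6, 1.5, 4, 4, 1.5

Sorted (ascending): 774, 774, 841, 841, 841, 925
The 2 values of 774 occupy positions 1–2 → average rank (1+2)/2 = 1.5.
The 3 values of 841 occupy positions 3–5 → average rank 4.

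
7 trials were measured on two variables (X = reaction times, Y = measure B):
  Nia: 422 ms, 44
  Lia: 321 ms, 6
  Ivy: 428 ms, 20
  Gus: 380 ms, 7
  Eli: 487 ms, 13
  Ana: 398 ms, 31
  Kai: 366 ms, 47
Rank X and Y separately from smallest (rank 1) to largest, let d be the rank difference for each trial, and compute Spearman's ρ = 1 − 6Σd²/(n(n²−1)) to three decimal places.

0.143

Ranks of variable 1: 5, 1, 6, 3, 7, 4, 2
Ranks of variable 2: 6, 1, 4, 2, 3, 5, 7
d = r₁ − r₂: -1, 0, 2, 1, 4, -1, -5
d²: 1, 0, 4, 1, 16, 1, 25; Σd² = 48
ρ = 1 − 6·48/(7·48) = 1 − 288/336 = 0.143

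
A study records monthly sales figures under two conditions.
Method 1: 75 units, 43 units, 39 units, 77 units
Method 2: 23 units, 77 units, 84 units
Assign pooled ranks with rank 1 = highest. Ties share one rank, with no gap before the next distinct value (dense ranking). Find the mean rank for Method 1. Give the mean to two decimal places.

3.50

Sorted (descending): 84, 77, 77, 75, 43, 39, 23
The 2 values of 77 share dense rank 2.
Remaining distinct values take the next consecutive integers.
Method 1 values → pooled ranks: 75→3, 43→4, 39→5, 77→2
Mean rank = (3 + 4 + 5 + 2) / 4 = 3.50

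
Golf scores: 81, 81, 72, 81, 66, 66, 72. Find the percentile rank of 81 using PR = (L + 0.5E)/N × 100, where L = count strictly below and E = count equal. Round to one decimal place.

78.6

N = 7.
Strictly below 81: 4. Equal to 81: 3.
PR = (4 + 0.5·3)/7 × 100 = 78.6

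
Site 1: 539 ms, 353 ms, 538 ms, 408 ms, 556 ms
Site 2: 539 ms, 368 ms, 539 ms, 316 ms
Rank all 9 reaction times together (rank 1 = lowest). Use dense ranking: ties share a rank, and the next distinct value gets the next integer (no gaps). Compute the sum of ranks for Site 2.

16

Sorted (ascending): 316, 353, 368, 408, 538, 539, 539, 539, 556
The 3 values of 539 share dense rank 6.
Remaining distinct values take the next consecutive integers.
Site 2 values → pooled ranks: 539→6, 368→3, 539→6, 316→1
Rank sum = 6 + 3 + 6 + 1 = 16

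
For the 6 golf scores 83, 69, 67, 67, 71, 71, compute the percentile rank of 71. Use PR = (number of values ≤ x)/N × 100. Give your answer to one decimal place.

N = 6.
Strictly below 71: 3. Equal to 71: 2.
PR = 5/6 × 100 = 83.3

83.3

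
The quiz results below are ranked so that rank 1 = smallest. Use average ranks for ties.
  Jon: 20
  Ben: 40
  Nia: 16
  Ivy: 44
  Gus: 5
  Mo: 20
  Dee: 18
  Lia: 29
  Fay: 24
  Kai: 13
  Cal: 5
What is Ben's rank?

10

Sorted (ascending): 5, 5, 13, 16, 18, 20, 20, 24, 29, 40, 44
The 2 values of 5 occupy positions 1–2 → average rank (1+2)/2 = 1.5.
The 2 values of 20 occupy positions 6–7 → average rank (6+7)/2 = 6.5.
Ben has value 40 → rank 10.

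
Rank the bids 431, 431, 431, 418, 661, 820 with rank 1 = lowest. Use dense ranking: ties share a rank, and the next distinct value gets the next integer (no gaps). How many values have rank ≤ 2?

4

Sorted (ascending): 418, 431, 431, 431, 661, 820
The 3 values of 431 share dense rank 2.
Remaining distinct values take the next consecutive integers.
Ranks ≤ 2: {1, 2, 2, 2} → 4 values.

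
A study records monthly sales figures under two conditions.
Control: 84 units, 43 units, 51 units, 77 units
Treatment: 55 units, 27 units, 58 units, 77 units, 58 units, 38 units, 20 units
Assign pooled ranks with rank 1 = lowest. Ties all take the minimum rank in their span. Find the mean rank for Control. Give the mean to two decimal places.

7.25

Sorted (ascending): 20, 27, 38, 43, 51, 55, 58, 58, 77, 77, 84
The 2 values of 58 occupy positions 7–8 → each gets rank 7.
The 2 values of 77 occupy positions 9–10 → each gets rank 9.
Control values → pooled ranks: 84→11, 43→4, 51→5, 77→9
Mean rank = (11 + 4 + 5 + 9) / 4 = 7.25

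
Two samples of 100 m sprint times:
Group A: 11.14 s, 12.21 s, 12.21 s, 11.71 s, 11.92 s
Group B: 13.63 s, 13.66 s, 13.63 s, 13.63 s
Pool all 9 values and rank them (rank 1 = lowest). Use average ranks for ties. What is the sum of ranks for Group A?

15

Sorted (ascending): 11.14, 11.71, 11.92, 12.21, 12.21, 13.63, 13.63, 13.63, 13.66
The 2 values of 12.21 occupy positions 4–5 → average rank (4+5)/2 = 4.5.
The 3 values of 13.63 occupy positions 6–8 → average rank 7.
Group A values → pooled ranks: 11.14→1, 12.21→4.5, 12.21→4.5, 11.71→2, 11.92→3
Rank sum = 1 + 4.5 + 4.5 + 2 + 3 = 15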